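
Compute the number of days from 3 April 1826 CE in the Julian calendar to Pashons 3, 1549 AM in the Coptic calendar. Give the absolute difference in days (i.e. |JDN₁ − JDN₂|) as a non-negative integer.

JDN of the first date = 2388097.
JDN of the second date = 2390679.
|2390679 − 2388097| = 2582.

2582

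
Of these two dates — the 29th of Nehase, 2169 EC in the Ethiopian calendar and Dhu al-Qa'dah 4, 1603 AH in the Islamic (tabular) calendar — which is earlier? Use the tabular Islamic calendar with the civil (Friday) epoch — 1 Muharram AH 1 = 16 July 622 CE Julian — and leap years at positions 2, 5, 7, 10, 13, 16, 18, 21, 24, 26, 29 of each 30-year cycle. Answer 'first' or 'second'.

The two dates have Julian Day Numbers 2516441 and 2516433 respectively.
Since 2516433 < 2516441, the second date comes first.

second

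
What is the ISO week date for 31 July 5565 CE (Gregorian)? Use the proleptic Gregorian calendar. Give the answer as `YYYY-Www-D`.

5565-W30-6

The weekday is Saturday (ISO weekday 6).
That Saturday belongs to ISO week 30 of ISO year 5565.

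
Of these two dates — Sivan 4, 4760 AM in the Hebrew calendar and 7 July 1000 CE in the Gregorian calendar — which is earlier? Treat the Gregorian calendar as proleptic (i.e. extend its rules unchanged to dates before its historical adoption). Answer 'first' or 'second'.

first

First date → JDN 2086438; second date → JDN 2086490.
JDN 2086438 < JDN 2086490, so the first date is earlier.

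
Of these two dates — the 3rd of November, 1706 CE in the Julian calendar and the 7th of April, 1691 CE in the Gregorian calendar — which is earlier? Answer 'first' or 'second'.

second

Converting both to JDN: 2344481 vs 2338782; the smaller is the second.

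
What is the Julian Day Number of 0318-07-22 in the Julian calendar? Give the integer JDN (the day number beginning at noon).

Equivalently 23 July 318 (proleptic Gregorian).
JDN 2400001 is 17 November 1858 CE (Gregorian), MJD 0; the target day is −562591 days from there, so JDN = 1837410.

1837410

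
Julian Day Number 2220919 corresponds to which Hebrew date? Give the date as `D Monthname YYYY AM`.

The proleptic Gregorian equivalent of JDN 2220919 is 26 July 1368.
In the Hebrew calendar that day is 2 Av 5128 AM.

2 Av 5128 AM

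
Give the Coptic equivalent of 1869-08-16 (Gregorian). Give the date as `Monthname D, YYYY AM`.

Both dates share Julian Day Number 2403926; in the Coptic calendar that is 11 Mesori 1585 AM.

Mesori 11, 1585 AM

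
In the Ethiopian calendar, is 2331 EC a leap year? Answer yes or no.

2331 mod 4 = 3; in the Ethiopian calendar a year is leap when year mod 4 = 3, so it is a leap year.

yes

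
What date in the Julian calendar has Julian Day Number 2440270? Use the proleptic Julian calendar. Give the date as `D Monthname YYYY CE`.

4 February 1969 CE

The Gregorian equivalent of JDN 2440270 is 17 February 1969.
In the Julian calendar that day is 4 February 1969 CE.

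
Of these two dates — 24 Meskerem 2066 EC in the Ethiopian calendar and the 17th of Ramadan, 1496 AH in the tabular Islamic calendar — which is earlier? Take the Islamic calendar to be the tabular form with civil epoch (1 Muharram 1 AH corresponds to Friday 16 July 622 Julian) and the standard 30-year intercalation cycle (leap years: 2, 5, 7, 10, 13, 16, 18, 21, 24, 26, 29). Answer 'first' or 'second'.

second

The two dates have Julian Day Numbers 2478485 and 2478470 respectively.
Since 2478470 < 2478485, the second date comes first.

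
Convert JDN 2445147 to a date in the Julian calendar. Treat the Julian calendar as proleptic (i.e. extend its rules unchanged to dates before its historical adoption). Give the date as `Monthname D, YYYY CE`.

The Gregorian equivalent of JDN 2445147 is 26 June 1982.
In the Julian calendar that day is June 13, 1982 CE.

June 13, 1982 CE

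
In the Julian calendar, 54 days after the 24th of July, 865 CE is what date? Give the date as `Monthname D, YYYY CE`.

September 16, 865 CE

Counting 54 days forward from JDN 2037204 reaches JDN 2037258, which is September 16, 865 CE.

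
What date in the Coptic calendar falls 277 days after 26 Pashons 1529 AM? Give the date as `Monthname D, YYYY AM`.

Counting 277 days forward from JDN 2383397 reaches JDN 2383674, which is Meshir 28, 1530 AM.

Meshir 28, 1530 AM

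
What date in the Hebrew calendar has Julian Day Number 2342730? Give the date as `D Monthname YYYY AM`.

JDN 2342730 is 28 January 1702 in the Gregorian calendar.
In the Hebrew calendar that day is 28 Tevet 5462 AM.

28 Tevet 5462 AM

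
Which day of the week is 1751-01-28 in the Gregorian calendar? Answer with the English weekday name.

2360627 ≡ 3 (mod 7); counting from Monday = 0 gives Thursday.

Thursday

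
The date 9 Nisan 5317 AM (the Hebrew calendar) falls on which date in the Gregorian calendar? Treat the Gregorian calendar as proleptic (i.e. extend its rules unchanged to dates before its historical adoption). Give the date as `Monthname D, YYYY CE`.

Julian Day Number of the source date = 2289821.
Converting JDN 2289821 to the Gregorian calendar gives 20 March 1557 CE.

March 20, 1557 CE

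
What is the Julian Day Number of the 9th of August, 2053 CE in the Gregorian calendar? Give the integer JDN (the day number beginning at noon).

JDN 2299161 is 15 October 1582 CE (Gregorian); the target day is +171963 days from there, so JDN = 2471124.

2471124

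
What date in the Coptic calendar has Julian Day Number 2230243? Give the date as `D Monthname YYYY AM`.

2 Meshir 1110 AM

JDN 2230243 is 4 February 1394 in the proleptic Gregorian calendar.
In the Coptic calendar that day is 2 Meshir 1110 AM.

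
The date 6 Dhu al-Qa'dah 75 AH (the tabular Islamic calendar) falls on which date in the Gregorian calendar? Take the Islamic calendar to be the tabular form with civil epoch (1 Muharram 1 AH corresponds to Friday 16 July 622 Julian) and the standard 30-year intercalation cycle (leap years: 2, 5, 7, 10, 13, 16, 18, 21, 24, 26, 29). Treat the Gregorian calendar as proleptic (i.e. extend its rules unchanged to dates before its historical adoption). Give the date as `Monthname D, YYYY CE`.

March 1, 695 CE

Both dates share Julian Day Number 1974963; in the Gregorian calendar that is 1 March 695 CE.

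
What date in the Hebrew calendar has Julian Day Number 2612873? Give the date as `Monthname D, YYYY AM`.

JDN 2612873 is 13 September 2441 in the Gregorian calendar.
In the Hebrew calendar that day is Elul 27, 6201 AM.

Elul 27, 6201 AM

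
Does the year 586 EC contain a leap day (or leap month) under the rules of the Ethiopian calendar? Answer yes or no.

586 mod 4 = 2; in the Ethiopian calendar a year is leap when year mod 4 = 3, so it is a common year.

no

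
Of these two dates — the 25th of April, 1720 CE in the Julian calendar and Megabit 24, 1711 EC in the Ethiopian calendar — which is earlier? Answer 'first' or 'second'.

second

First date → JDN 2349403; second date → JDN 2349001.
JDN 2349001 < JDN 2349403, so the second date is earlier.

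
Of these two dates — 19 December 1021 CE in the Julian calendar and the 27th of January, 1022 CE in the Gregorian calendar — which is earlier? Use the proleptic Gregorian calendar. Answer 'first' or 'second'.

first

Converting both to JDN: 2094331 vs 2094364; the smaller is the first.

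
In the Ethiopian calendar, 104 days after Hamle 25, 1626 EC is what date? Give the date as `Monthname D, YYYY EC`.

Hidar 4, 1627 EC

Counting 104 days forward from JDN 2318076 reaches JDN 2318180, which is Hidar 4, 1627 EC.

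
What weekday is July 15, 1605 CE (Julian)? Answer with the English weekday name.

This is JDN 2307480 (25 July 1605 Gregorian).
Since JDN mod 7 = 0 (0 = Monday), the day is Monday.

Monday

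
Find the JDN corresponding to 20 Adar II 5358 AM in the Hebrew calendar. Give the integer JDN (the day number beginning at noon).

2304804

Equivalently 28 March 1598 (Gregorian).
JDN 2400001 is 17 November 1858 CE (Gregorian), MJD 0; the target day is −95197 days from there, so JDN = 2304804.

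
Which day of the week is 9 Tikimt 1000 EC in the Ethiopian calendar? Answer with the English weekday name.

Equivalently 13 October 1007 Gregorian, JDN 2089144.
2089144 ≡ 1 (mod 7); counting from Monday = 0 gives Tuesday.

Tuesday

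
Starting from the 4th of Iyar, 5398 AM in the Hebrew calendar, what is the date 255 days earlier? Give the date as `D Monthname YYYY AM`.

16 Av 5397 AM

Counting 255 days back from JDN 2319435 reaches JDN 2319180, which is 16 Av 5397 AM.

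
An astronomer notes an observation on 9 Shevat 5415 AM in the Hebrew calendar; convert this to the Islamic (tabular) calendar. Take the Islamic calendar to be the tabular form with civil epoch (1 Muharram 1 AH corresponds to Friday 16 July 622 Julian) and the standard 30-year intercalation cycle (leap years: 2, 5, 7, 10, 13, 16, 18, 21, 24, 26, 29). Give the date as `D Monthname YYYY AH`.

9 Rabi' al-Awwal 1065 AH

Julian Day Number of the source date = 2325553.
Converting JDN 2325553 to the tabular Islamic calendar gives 9 Rabi' al-Awwal 1065 AH.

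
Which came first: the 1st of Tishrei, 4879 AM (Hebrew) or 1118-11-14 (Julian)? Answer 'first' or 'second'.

first

First date → JDN 2129669; second date → JDN 2129725.
JDN 2129669 < JDN 2129725, so the first date is earlier.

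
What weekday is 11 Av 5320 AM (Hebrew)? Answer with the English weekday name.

Saturday

This is JDN 2291063 (13 August 1560 Gregorian).
2291063 ≡ 5 (mod 7); counting from Monday = 0 gives Saturday.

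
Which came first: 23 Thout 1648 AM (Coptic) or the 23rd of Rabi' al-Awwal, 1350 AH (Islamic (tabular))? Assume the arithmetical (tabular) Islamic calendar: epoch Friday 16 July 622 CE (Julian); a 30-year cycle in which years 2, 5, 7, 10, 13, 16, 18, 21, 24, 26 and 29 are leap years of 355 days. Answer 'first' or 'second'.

Converting both to JDN: 2426619 vs 2426562; the smaller is the second.

second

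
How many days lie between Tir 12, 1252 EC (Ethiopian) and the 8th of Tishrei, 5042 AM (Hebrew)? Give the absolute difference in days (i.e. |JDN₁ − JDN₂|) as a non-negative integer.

7928

First date → JDN 2181280; second date → JDN 2189208.
The interval is |2181280 − 2189208| = 7928 days.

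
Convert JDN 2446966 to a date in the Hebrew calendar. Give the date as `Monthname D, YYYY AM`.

JDN 2446966 is 19 June 1987 in the Gregorian calendar.
In the Hebrew calendar that day is Sivan 22, 5747 AM.

Sivan 22, 5747 AM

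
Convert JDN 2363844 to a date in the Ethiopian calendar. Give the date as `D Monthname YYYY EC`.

The Gregorian equivalent of JDN 2363844 is 19 November 1759.
In the Ethiopian calendar that day is 11 Hidar 1752 EC.

11 Hidar 1752 EC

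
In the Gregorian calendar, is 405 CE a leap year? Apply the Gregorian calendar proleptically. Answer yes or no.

no

405 is not divisible by 4, so it is a common year.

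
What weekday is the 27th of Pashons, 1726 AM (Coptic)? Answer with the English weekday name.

This is JDN 2455352 (4 June 2010 Gregorian).
Since JDN mod 7 = 4 (0 = Monday), the day is Friday.

Friday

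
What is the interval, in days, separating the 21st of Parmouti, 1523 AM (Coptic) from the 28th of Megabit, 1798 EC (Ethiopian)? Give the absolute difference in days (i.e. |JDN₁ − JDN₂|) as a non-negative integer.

First date → JDN 2381170; second date → JDN 2380782.
The interval is |2381170 − 2380782| = 388 days.

388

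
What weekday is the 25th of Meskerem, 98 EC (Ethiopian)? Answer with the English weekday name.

In the proleptic Gregorian calendar this is 21 September 105 (JDN 1759674).
Since JDN mod 7 = 0 (0 = Monday), the day is Monday.

Monday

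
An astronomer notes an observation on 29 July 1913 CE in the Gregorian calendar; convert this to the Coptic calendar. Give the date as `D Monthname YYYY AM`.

22 Epip 1629 AM

Julian Day Number of the source date = 2419978.
Converting JDN 2419978 to the Coptic calendar gives 22 Epip 1629 AM.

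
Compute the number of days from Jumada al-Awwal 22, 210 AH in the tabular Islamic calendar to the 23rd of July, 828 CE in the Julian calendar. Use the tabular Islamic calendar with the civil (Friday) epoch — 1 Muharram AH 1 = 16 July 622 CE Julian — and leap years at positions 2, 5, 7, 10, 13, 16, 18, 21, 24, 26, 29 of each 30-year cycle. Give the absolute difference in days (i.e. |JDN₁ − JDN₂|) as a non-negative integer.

JDN of the first date = 2022642.
JDN of the second date = 2023689.
|2023689 − 2022642| = 1047.

1047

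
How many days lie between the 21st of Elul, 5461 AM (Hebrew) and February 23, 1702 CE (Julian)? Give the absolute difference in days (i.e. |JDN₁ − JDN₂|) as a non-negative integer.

JDN of the first date = 2342604.
JDN of the second date = 2342767.
|2342767 − 2342604| = 163.

163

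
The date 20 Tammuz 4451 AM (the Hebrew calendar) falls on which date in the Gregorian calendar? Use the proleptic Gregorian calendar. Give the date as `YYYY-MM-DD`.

0691-06-26

Both dates share Julian Day Number 1973619; in the Gregorian calendar that is 26 June 691 CE.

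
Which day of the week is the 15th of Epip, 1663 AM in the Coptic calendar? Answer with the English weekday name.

Tuesday

Equivalently 22 July 1947 Gregorian, JDN 2432389.
2432389 ≡ 1 (mod 7); counting from Monday = 0 gives Tuesday.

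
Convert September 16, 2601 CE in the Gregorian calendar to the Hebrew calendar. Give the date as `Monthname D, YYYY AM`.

Both dates share Julian Day Number 2671314; in the Hebrew calendar that is 27 Elul 6361 AM.

Elul 27, 6361 AM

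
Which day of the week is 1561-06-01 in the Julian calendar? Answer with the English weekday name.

This is JDN 2291365 (11 June 1561 Gregorian).
JDN 2291365 mod 7 = 6, and JDN 0 was a Monday, so this is a Sunday.

Sunday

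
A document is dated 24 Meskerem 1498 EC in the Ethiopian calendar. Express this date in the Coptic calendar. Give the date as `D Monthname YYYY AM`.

Both dates share Julian Day Number 2271023; in the Coptic calendar that is 24 Thout 1222 AM.

24 Thout 1222 AM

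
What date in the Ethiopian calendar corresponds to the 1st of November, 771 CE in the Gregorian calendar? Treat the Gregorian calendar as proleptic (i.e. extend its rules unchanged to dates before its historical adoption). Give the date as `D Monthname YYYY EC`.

30 Tikimt 764 EC

Julian Day Number of the source date = 2002966.
Converting JDN 2002966 to the Ethiopian calendar gives 30 Tikimt 764 EC.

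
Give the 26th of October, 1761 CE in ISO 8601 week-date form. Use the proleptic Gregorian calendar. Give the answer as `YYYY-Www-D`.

1761-W44-1

The weekday is Monday (ISO weekday 1).
That Monday belongs to ISO week 44 of ISO year 1761.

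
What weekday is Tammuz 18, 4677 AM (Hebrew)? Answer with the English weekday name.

This is JDN 2056184 (16 July 917 Gregorian).
Since JDN mod 7 = 4 (0 = Monday), the day is Friday.

Friday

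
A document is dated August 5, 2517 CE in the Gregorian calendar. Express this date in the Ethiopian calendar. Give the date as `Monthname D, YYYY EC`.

Hamle 25, 2509 EC

Both dates share Julian Day Number 2640592; in the Ethiopian calendar that is 25 Hamle 2509 EC.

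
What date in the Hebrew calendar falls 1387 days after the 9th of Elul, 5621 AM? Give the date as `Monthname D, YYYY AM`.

JDN of the 9th of Elul, 5621 AM = 2401003.
2401003 + 1387 = 2402390.
JDN 2402390 in the Hebrew calendar is Sivan 8, 5625 AM.

Sivan 8, 5625 AM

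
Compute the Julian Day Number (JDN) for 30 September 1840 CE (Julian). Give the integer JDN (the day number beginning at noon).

In the Gregorian calendar the same day is 12 October 1840.
JDN 2451545 is 1 January 2000 CE (Gregorian); the target day is −58154 days from there, so JDN = 2393391.

2393391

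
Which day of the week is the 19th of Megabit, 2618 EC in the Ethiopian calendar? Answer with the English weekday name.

This is JDN 2680278 (2 April 2626 Gregorian).
Since JDN mod 7 = 6 (0 = Monday), the day is Sunday.

Sunday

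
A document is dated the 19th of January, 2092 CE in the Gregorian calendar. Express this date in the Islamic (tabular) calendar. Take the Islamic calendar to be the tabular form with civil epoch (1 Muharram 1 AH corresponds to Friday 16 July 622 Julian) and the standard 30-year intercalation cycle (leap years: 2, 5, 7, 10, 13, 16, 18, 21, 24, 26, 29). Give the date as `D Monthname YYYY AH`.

9 Sha'ban 1515 AH

Julian Day Number of the source date = 2485166.
Converting JDN 2485166 to the tabular Islamic calendar gives 9 Sha'ban 1515 AH.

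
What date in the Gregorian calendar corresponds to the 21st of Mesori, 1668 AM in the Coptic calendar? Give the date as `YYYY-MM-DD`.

1952-08-27

Both dates share Julian Day Number 2434252; in the Gregorian calendar that is 27 August 1952 CE.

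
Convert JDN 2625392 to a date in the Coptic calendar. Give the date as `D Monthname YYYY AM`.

JDN 2625392 is 23 December 2475 in the Gregorian calendar.
In the Coptic calendar that day is 10 Koiak 2192 AM.

10 Koiak 2192 AM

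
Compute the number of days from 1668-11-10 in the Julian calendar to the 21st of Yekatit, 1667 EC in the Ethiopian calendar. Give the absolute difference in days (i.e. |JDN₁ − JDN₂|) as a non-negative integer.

2288

First date → JDN 2330609; second date → JDN 2332897.
The interval is |2330609 − 2332897| = 2288 days.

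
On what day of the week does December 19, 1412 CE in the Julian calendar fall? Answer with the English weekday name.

Equivalently 28 December 1412 Gregorian, JDN 2237144.
2237144 ≡ 0 (mod 7); counting from Monday = 0 gives Monday.

Monday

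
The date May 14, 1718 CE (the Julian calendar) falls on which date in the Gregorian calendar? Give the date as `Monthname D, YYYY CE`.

At this point the Julian calendar is 11 days behind the Gregorian.
14 May 1718 Julian + 11 days → 25 May 1718 Gregorian.

May 25, 1718 CE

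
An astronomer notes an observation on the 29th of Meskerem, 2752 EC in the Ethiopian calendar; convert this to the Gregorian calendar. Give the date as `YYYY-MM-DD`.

Julian Day Number of the source date = 2729052.
Converting JDN 2729052 to the Gregorian calendar gives 16 October 2759 CE.

2759-10-16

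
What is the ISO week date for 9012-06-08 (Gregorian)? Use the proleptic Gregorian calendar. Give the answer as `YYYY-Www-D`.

9012-W24-1

The weekday is Monday (ISO weekday 1).
That Monday belongs to ISO week 24 of ISO year 9012.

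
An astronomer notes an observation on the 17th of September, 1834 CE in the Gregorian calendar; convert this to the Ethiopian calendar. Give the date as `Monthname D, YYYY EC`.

Meskerem 8, 1827 EC

Both dates share Julian Day Number 2391174; in the Ethiopian calendar that is 8 Meskerem 1827 EC.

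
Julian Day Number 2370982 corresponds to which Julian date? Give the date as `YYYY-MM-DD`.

The Gregorian equivalent of JDN 2370982 is 5 June 1779.
In the Julian calendar that day is 1779-05-25.

1779-05-25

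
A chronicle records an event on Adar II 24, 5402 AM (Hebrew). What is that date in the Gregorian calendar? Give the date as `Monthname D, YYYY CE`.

March 26, 1642 CE

Julian Day Number of the source date = 2320873.
Converting JDN 2320873 to the Gregorian calendar gives 26 March 1642 CE.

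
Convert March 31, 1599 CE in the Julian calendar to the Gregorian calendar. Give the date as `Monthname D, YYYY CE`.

At this point the Julian calendar is 10 days behind the Gregorian.
31 March 1599 Julian + 10 days → 10 April 1599 Gregorian.

April 10, 1599 CE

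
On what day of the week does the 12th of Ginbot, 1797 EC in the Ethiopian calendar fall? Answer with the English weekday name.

Sunday

This is JDN 2380461 (19 May 1805 Gregorian).
2380461 ≡ 6 (mod 7); counting from Monday = 0 gives Sunday.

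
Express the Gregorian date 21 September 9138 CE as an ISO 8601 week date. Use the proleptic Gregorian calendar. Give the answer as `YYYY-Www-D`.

9138-W38-3

The weekday is Wednesday (ISO weekday 3).
That Wednesday belongs to ISO week 38 of ISO year 9138.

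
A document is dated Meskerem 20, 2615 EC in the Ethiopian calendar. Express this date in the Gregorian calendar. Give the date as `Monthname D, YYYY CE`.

October 5, 2622 CE

Julian Day Number of the source date = 2679003.
Converting JDN 2679003 to the Gregorian calendar gives 5 October 2622 CE.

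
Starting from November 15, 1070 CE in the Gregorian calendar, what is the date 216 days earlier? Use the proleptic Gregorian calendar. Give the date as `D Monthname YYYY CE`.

13 April 1070 CE

The starting date is JDN 2112188; 2112188 − 216 = 2111972.
JDN 2111972 corresponds to 13 April 1070 CE.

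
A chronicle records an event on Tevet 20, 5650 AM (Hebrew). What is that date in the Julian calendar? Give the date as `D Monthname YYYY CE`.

31 December 1889 CE

Both dates share Julian Day Number 2411380; in the Julian calendar that is 31 December 1889 CE.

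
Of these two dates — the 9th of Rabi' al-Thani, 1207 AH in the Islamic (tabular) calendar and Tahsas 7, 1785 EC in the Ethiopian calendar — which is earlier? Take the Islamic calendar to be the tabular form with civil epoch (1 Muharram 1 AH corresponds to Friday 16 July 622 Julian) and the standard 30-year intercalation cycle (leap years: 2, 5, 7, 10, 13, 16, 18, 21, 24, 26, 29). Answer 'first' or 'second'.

first

The two dates have Julian Day Numbers 2375903 and 2375923 respectively.
Since 2375903 < 2375923, the first date comes first.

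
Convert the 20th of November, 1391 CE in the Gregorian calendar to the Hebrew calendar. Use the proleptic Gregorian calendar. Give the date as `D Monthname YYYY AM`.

14 Kislev 5152 AM

Julian Day Number of the source date = 2229436.
Converting JDN 2229436 to the Hebrew calendar gives 14 Kislev 5152 AM.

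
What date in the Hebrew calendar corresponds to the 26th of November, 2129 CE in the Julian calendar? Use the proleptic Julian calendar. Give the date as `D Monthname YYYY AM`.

The source date corresponds to 10 December 2129 in the Gregorian calendar (JDN 2499005).
That day falls on 28 Kislev 5890 AM in the Hebrew calendar.

28 Kislev 5890 AM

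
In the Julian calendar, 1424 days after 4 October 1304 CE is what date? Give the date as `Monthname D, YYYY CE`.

August 28, 1308 CE

Counting 1424 days forward from JDN 2197621 reaches JDN 2199045, which is August 28, 1308 CE.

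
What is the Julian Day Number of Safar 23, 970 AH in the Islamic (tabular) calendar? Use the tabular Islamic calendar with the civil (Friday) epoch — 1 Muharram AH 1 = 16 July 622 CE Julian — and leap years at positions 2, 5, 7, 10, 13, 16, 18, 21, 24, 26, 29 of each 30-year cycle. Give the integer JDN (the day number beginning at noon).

2291873

Equivalently 1 November 1562 (proleptic Gregorian).
JDN 2451545 is 1 January 2000 CE (Gregorian); the target day is −159672 days from there, so JDN = 2291873.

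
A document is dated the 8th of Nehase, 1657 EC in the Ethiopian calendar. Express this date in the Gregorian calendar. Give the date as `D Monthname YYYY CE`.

11 August 1665 CE

Both dates share Julian Day Number 2329412; in the Gregorian calendar that is 11 August 1665 CE.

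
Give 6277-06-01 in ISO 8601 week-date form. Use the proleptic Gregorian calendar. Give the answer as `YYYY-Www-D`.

6277-W22-5

The weekday is Friday (ISO weekday 5).
That Friday belongs to ISO week 22 of ISO year 6277.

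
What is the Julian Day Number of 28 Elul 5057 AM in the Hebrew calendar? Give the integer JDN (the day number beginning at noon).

2195047

In the proleptic Gregorian calendar the same day is 24 September 1297.
JDN 2400001 is 17 November 1858 CE (Gregorian), MJD 0; the target day is −204954 days from there, so JDN = 2195047.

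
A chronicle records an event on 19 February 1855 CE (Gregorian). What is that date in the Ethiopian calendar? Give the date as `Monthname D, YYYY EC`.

Both dates share Julian Day Number 2398634; in the Ethiopian calendar that is 13 Yekatit 1847 EC.

Yekatit 13, 1847 EC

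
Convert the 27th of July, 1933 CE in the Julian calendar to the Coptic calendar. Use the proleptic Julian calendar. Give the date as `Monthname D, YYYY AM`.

Mesori 3, 1649 AM

Julian Day Number of the source date = 2427294.
Converting JDN 2427294 to the Coptic calendar gives 3 Mesori 1649 AM.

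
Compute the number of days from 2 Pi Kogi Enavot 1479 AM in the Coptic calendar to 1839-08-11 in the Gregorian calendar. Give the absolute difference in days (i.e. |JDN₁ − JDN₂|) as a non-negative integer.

27733

First date → JDN 2365230; second date → JDN 2392963.
The interval is |2365230 − 2392963| = 27733 days.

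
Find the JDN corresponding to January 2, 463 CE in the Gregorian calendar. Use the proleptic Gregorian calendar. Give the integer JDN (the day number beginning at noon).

JDN 2451545 is 1 January 2000 CE (Gregorian); the target day is −561376 days from there, so JDN = 1890169.

1890169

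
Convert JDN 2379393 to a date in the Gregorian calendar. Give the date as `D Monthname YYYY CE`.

16 June 1802 CE

JDN 2451545 is 1 Jan 2000; 2379393 is −72152 days from there.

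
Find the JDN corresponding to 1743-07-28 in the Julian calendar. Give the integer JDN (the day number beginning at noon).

In the Gregorian calendar the same day is 8 August 1743.
JDN 2451545 is 1 January 2000 CE (Gregorian); the target day is −93648 days from there, so JDN = 2357897.

2357897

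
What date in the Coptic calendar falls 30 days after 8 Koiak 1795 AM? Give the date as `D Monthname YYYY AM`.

JDN of 8 Koiak 1795 AM = 2480385.
2480385 + 30 = 2480415.
JDN 2480415 in the Coptic calendar is 8 Tobi 1795 AM.

8 Tobi 1795 AM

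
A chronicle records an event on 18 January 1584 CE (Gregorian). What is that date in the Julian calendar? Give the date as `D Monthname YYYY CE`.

For dates in this range the Gregorian date is 10 days ahead of the Julian.
18 January 1584 Gregorian − 10 days → 8 January 1584 Julian.

8 January 1584 CE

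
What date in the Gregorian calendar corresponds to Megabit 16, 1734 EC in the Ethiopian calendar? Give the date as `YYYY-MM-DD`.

1742-03-23

Both dates share Julian Day Number 2357394; in the Gregorian calendar that is 23 March 1742 CE.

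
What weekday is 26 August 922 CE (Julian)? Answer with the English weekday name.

Monday

In the proleptic Gregorian calendar this is 31 August 922 (JDN 2058056).
Since JDN mod 7 = 0 (0 = Monday), the day is Monday.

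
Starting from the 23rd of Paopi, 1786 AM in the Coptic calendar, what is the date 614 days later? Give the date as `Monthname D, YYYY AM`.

Epip 2, 1787 AM

Counting 614 days forward from JDN 2477053 reaches JDN 2477667, which is Epip 2, 1787 AM.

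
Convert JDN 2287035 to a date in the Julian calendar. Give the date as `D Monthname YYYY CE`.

The proleptic Gregorian equivalent of JDN 2287035 is 3 August 1549.
In the Julian calendar that day is 24 July 1549 CE.

24 July 1549 CE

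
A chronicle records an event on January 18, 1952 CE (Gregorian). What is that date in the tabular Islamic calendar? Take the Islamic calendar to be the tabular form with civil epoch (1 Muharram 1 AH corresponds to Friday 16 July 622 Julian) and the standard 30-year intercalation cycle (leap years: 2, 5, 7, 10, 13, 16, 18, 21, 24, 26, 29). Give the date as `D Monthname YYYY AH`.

Julian Day Number of the source date = 2434030.
Converting JDN 2434030 to the tabular Islamic calendar gives 20 Rabi' al-Thani 1371 AH.

20 Rabi' al-Thani 1371 AH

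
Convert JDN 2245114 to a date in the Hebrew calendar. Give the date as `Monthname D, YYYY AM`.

Cheshvan 12, 5195 AM

JDN 2245114 is 24 October 1434 in the proleptic Gregorian calendar.
In the Hebrew calendar that day is Cheshvan 12, 5195 AM.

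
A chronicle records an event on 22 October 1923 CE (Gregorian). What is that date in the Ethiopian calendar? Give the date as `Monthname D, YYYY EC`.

Julian Day Number of the source date = 2423715.
Converting JDN 2423715 to the Ethiopian calendar gives 11 Tikimt 1916 EC.

Tikimt 11, 1916 EC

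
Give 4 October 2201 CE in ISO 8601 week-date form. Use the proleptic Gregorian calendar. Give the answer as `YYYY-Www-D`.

The weekday is Sunday (ISO weekday 7).
That Sunday belongs to ISO week 40 of ISO year 2201.

2201-W40-7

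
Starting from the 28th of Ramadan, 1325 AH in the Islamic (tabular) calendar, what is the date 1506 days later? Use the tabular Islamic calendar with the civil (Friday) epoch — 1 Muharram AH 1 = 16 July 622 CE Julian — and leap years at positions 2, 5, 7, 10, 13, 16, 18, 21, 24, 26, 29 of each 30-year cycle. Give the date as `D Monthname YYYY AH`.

27 Dhu al-Hijjah 1329 AH

The starting date is JDN 2417884; 2417884 + 1506 = 2419390.
JDN 2419390 corresponds to 27 Dhu al-Hijjah 1329 AH.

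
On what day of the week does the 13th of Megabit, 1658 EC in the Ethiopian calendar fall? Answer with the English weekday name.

This is JDN 2329632 (19 March 1666 Gregorian).
Since JDN mod 7 = 4 (0 = Monday), the day is Friday.

Friday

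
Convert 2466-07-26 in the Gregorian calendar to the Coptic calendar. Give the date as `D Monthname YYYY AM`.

16 Epip 2182 AM

Both dates share Julian Day Number 2621955; in the Coptic calendar that is 16 Epip 2182 AM.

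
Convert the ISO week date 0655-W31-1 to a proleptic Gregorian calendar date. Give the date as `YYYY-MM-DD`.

0655-07-30

ISO week 1 of 655 is the week containing the first Thursday of 655.
Week 31, day 1 (Monday) lands on 0655-07-30.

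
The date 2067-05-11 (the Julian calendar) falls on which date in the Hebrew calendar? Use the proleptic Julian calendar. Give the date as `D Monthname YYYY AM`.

The source date corresponds to 24 May 2067 in the Gregorian calendar (JDN 2476160).
That day falls on 10 Sivan 5827 AM in the Hebrew calendar.

10 Sivan 5827 AM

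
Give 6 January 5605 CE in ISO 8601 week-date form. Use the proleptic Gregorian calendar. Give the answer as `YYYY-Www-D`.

5605-W01-4

The weekday is Thursday (ISO weekday 4).
That Thursday belongs to ISO week 1 of ISO year 5605.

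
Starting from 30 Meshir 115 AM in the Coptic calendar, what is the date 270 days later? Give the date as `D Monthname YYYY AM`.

JDN of 30 Meshir 115 AM = 1866847.
1866847 + 270 = 1867117.
JDN 1867117 in the Coptic calendar is 24 Hathor 116 AM.

24 Hathor 116 AM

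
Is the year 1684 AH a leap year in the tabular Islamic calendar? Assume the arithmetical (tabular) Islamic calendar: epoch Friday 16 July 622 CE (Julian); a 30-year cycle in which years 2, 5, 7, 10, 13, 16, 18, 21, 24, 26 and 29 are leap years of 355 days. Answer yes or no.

no

Year 1684 AH is year 4 of its 30-year cycle; leap positions are 2, 5, 7, 10, 13, 16, 18, 21, 24, 26, 29, so it is a common year (354 days).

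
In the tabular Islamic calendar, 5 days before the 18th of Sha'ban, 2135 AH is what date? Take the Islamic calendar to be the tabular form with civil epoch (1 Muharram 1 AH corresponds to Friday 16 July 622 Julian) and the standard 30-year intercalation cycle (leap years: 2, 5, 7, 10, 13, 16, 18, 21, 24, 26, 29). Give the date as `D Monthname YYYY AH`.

The starting date is JDN 2704882; 2704882 − 5 = 2704877.
JDN 2704877 corresponds to 13 Sha'ban 2135 AH.

13 Sha'ban 2135 AH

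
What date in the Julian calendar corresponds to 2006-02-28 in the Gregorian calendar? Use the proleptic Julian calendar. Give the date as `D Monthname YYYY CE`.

15 February 2006 CE

For dates in this range the Gregorian date is 13 days ahead of the Julian.
28 February 2006 Gregorian − 13 days → 15 February 2006 Julian.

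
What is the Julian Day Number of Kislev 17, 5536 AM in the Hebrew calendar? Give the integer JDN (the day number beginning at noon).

Equivalently 10 December 1775 (Gregorian).
JDN 2299161 is 15 October 1582 CE (Gregorian); the target day is +70548 days from there, so JDN = 2369709.

2369709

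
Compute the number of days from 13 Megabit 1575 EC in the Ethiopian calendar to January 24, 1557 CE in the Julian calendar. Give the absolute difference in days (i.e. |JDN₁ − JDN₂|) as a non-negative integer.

9540

First date → JDN 2299316; second date → JDN 2289776.
The interval is |2299316 − 2289776| = 9540 days.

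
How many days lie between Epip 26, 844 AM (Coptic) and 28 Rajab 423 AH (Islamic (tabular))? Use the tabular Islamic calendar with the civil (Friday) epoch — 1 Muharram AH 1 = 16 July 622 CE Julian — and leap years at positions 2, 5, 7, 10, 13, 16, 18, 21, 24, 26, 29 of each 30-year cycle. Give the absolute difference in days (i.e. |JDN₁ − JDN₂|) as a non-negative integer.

First date → JDN 2133261; second date → JDN 2098187.
The interval is |2133261 − 2098187| = 35074 days.

35074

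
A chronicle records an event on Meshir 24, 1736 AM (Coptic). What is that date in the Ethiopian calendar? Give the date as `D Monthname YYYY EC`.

24 Yekatit 2012 EC

Julian Day Number of the source date = 2458912.
Converting JDN 2458912 to the Ethiopian calendar gives 24 Yekatit 2012 EC.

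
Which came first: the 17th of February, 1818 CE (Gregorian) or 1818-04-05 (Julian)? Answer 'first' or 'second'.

First date → JDN 2385118; second date → JDN 2385177.
JDN 2385118 < JDN 2385177, so the first date is earlier.

first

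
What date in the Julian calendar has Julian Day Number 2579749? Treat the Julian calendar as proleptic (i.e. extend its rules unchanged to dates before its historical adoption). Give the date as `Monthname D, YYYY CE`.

The Gregorian equivalent of JDN 2579749 is 5 January 2351.
In the Julian calendar that day is December 20, 2350 CE.

December 20, 2350 CE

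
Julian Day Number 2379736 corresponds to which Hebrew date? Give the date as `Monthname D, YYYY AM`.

Sivan 4, 5563 AM

The Gregorian equivalent of JDN 2379736 is 25 May 1803.
In the Hebrew calendar that day is Sivan 4, 5563 AM.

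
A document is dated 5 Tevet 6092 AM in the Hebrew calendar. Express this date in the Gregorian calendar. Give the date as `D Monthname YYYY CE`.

Both dates share Julian Day Number 2572809; in the Gregorian calendar that is 5 January 2332 CE.

5 January 2332 CE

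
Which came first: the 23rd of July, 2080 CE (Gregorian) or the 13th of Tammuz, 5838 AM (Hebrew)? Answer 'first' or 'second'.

The two dates have Julian Day Numbers 2480969 and 2480209 respectively.
Since 2480209 < 2480969, the second date comes first.

second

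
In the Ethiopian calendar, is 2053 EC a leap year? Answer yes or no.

no

2053 mod 4 = 1; in the Ethiopian calendar a year is leap when year mod 4 = 3, so it is a common year.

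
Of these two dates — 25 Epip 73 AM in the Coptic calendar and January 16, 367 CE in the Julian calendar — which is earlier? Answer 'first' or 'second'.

first

Converting both to JDN: 1851652 vs 1855120; the smaller is the first.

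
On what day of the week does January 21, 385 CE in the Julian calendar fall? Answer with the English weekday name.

Tuesday

Equivalently 22 January 385 Gregorian, JDN 1861700.
Since JDN mod 7 = 1 (0 = Monday), the day is Tuesday.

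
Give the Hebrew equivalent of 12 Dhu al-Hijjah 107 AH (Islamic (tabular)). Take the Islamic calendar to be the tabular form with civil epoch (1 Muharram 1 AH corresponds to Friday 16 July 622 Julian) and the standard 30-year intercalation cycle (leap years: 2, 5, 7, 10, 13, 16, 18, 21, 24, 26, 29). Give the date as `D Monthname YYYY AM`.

Julian Day Number of the source date = 1986339.
Converting JDN 1986339 to the Hebrew calendar gives 13 Iyar 4486 AM.

13 Iyar 4486 AM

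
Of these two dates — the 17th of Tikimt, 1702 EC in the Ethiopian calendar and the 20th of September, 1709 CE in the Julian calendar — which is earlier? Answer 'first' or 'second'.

second

The two dates have Julian Day Numbers 2345557 and 2345533 respectively.
Since 2345533 < 2345557, the second date comes first.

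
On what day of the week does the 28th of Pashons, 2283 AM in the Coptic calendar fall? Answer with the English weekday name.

Tuesday

In the Gregorian calendar this is 9 June 2567 (JDN 2658797).
2658797 ≡ 1 (mod 7); counting from Monday = 0 gives Tuesday.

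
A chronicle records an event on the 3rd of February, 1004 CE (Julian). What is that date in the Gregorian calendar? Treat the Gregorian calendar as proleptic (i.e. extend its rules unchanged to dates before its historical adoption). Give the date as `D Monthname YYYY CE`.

For dates in this range the Gregorian date is 6 days ahead of the Julian.
3 February 1004 Julian + 6 days → 9 February 1004 Gregorian.

9 February 1004 CE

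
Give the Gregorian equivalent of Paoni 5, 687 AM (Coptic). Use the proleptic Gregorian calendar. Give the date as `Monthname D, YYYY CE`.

Both dates share Julian Day Number 2075865; in the Gregorian calendar that is 4 June 971 CE.

June 4, 971 CE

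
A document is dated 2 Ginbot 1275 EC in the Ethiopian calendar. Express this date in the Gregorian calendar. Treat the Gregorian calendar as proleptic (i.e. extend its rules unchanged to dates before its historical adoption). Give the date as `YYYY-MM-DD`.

1283-05-04

Julian Day Number of the source date = 2189790.
Converting JDN 2189790 to the Gregorian calendar gives 4 May 1283 CE.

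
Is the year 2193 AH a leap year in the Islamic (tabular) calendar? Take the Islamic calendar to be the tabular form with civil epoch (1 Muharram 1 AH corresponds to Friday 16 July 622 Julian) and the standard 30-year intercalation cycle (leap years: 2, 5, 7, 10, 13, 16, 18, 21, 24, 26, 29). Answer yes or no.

no

Year 2193 AH is year 3 of its 30-year cycle; leap positions are 2, 5, 7, 10, 13, 16, 18, 21, 24, 26, 29, so it is a common year (354 days).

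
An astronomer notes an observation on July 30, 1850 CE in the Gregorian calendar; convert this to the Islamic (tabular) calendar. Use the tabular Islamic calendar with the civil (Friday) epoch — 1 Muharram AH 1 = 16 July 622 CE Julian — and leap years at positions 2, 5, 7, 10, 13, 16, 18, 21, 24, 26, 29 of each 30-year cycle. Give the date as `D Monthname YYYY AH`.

Julian Day Number of the source date = 2396969.
Converting JDN 2396969 to the tabular Islamic calendar gives 20 Ramadan 1266 AH.

20 Ramadan 1266 AH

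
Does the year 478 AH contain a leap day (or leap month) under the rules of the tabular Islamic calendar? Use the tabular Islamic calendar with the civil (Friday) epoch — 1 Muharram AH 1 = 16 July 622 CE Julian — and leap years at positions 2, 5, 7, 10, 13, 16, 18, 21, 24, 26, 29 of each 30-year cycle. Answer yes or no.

Year 478 AH is year 28 of its 30-year cycle; leap positions are 2, 5, 7, 10, 13, 16, 18, 21, 24, 26, 29, so it is a common year (354 days).

no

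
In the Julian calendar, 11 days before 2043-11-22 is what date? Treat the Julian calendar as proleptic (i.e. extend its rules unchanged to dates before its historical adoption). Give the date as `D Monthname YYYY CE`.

The starting date is JDN 2467589; 2467589 − 11 = 2467578.
JDN 2467578 corresponds to 11 November 2043 CE.

11 November 2043 CE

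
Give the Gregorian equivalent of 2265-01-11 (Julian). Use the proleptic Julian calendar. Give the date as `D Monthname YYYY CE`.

The Julian–Gregorian offset here is 15 days (Julian trailing).
11 January 2265 Julian + 15 days → 26 January 2265 Gregorian.

26 January 2265 CE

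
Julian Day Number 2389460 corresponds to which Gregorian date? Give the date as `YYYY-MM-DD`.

1830-01-07

JDN 2451545 is 1 Jan 2000; 2389460 is −62085 days from there.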